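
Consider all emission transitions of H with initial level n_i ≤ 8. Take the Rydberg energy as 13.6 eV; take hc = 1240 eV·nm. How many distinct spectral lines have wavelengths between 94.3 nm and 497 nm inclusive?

9

Enumerate all n_i → n_f pairs with 1 ≤ n_f < n_i ≤ 8 and compute λ = 1240 / [13.6·1·(1/n_f² − 1/n_i²)].
Lines falling in [94.3, 497] nm: 5→1 (94.98 nm), 4→1 (97.25 nm), 3→1 (102.6 nm), 2→1 (121.6 nm), 8→2 (389.0 nm), 7→2 (397.1 nm), 6→2 (410.3 nm), 5→2 (434.2 nm), 4→2 (486.3 nm).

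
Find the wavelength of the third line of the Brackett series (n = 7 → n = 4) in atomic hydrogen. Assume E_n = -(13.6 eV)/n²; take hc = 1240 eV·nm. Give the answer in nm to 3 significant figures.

2170 nm

The Brackett series terminates on n_f = 4; the third line has n_i = 4+3 = 7.
ΔE = 13.60 × (1/4² − 1/7²) = 0.5724 eV.
λ = 1240 / 0.5724 = 2170 nm.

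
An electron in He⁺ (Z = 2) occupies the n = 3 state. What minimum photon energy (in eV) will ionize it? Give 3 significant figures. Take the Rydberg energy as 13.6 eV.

6.04 eV

E_n = −13.6 Z²/n² = −54.40/n² eV for Z = 2.
E_3 = −54.40/9 = −6.04 eV, so ionization (to E = 0) requires 6.04 eV.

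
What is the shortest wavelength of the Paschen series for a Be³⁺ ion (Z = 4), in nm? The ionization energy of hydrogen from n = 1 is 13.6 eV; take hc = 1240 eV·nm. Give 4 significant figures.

The Paschen series has lower level n_f = 3; the series limit corresponds to n_i → ∞.
ΔE_max = 13.6 × 16 / 3² = 24.18 eV.
λ_min = 1240 / 24.18 = 51.29 nm.

51.29 nm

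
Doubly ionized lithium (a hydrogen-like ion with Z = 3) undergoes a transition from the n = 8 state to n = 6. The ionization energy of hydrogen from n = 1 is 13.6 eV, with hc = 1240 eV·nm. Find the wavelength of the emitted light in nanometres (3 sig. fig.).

834 nm

For Z = 3 the level energies scale as Z², so the effective Rydberg energy is 13.6 × 9 = 122.4 eV.
ΔE = 122.4 × (1/6² − 1/8²) = 122.4 × 0.01215 = 1.488 eV.
λ = hc/ΔE = 1240 / 1.488 = 834 nm.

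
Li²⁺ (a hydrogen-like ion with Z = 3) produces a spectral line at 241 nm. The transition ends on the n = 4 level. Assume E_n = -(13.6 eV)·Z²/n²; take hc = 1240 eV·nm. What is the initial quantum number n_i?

The photon energy is ΔE = hc/λ = 1240 / 241 = 5.145 eV.
With Z = 3, ΔE = 122.4 × (1/n_f² − 1/n_i²), so 1/n_f² − 1/n_i² = 0.04204.
With n_f = 4: 1/n_i² = 1/16 − 0.04204 = 0.02046, so n_i ≈ 6.99.

n_i = 7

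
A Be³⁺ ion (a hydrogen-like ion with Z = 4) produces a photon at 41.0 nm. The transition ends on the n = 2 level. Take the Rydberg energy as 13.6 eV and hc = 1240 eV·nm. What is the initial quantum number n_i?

n_i = 3

The photon energy is ΔE = hc/λ = 1240 / 41.0 = 30.24 eV.
With Z = 4, ΔE = 217.6 × (1/n_f² − 1/n_i²), so 1/n_f² − 1/n_i² = 0.1390.
With n_f = 2: 1/n_i² = 1/4 − 0.1390 = 0.1110, so n_i ≈ 3.00.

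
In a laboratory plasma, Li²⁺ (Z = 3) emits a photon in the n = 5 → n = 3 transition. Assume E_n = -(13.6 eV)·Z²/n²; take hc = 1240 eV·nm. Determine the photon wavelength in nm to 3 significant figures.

For Z = 3 the level energies scale as Z², so the effective Rydberg energy is 13.6 × 9 = 122.4 eV.
ΔE = 122.4 × (1/3² − 1/5²) = 122.4 × 0.07111 = 8.704 eV.
λ = hc/ΔE = 1240 / 8.704 = 142 nm.

142 nm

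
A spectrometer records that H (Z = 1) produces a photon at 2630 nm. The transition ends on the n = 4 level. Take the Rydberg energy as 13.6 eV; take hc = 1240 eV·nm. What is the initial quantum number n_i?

The photon energy is ΔE = hc/λ = 1240 / 2630 = 0.4715 eV.
With Z = 1, ΔE = 13.60 × (1/n_f² − 1/n_i²), so 1/n_f² − 1/n_i² = 0.03467.
With n_f = 4: 1/n_i² = 1/16 − 0.03467 = 0.02783, so n_i ≈ 5.99.

n_i = 6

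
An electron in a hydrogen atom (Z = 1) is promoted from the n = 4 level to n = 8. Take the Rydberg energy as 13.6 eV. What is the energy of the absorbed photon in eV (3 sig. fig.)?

0.638 eV

E_8 = −13.60/64 = −0.2125 eV and E_4 = −13.60/16 = −0.8500 eV.
The photon energy is |E_8 − E_4| = 0.638 eV.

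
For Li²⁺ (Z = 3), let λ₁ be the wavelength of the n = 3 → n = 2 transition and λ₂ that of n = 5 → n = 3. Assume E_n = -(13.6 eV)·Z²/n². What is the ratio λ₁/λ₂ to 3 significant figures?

0.512

λ ∝ 1/ΔE ∝ 1/(1/n_f² − 1/n_i²), and the Z² and hc factors cancel in the ratio.
λ₁/λ₂ = (1/3² − 1/5²)/(1/2² − 1/3²) = 0.07111/0.1389 = 0.512.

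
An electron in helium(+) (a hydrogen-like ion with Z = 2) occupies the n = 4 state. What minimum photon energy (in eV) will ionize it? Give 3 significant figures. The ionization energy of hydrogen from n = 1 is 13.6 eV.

E_n = −13.6 Z²/n² = −54.40/n² eV for Z = 2.
E_4 = −54.40/16 = −3.40 eV, so ionization (to E = 0) requires 3.40 eV.

3.40 eV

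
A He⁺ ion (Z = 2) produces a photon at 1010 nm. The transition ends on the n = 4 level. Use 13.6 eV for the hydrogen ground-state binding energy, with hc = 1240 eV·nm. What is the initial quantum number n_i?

n_i = 5

The photon energy is ΔE = hc/λ = 1240 / 1010 = 1.228 eV.
With Z = 2, ΔE = 54.40 × (1/n_f² − 1/n_i²), so 1/n_f² − 1/n_i² = 0.02257.
With n_f = 4: 1/n_i² = 1/16 − 0.02257 = 0.03993, so n_i ≈ 5.00.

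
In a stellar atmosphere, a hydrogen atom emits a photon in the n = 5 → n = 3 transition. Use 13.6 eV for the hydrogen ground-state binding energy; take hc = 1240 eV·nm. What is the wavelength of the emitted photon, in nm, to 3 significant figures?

1280 nm

ΔE = 13.60 × (1/3² − 1/5²) = 13.60 × 0.07111 = 0.9671 eV.
λ = hc/ΔE = 1240 / 0.9671 = 1280 nm.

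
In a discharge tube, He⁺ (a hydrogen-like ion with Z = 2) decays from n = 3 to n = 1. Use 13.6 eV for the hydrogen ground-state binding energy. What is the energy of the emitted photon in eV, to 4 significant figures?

The Bohr energies scale as Z², so for Z = 2: E_n = −54.40/n² eV.
E_3 = −54.40/9 = −6.044 eV and E_1 = −54.40/1 = −54.40 eV.
The photon energy is |E_3 − E_1| = 48.36 eV.

48.36 eV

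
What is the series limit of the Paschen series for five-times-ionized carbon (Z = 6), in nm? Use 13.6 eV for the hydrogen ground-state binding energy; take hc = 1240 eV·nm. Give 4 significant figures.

The Paschen series has lower level n_f = 3; the series limit corresponds to n_i → ∞.
ΔE_max = 13.6 × 36 / 3² = 54.40 eV.
λ_min = 1240 / 54.40 = 22.79 nm.

22.79 nm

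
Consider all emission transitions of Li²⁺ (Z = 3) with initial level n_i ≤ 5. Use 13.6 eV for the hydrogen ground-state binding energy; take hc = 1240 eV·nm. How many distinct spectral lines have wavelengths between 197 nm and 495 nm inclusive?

2

Enumerate all n_i → n_f pairs with 1 ≤ n_f < n_i ≤ 5 and compute λ = 1240 / [13.6·9·(1/n_f² − 1/n_i²)].
Lines falling in [197, 495] nm: 4→3 (208.4 nm), 5→4 (450.3 nm).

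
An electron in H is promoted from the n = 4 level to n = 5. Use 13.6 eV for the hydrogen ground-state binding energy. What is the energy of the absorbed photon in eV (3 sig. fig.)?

E_5 = −13.60/25 = −0.5440 eV and E_4 = −13.60/16 = −0.8500 eV.
The photon energy is |E_5 − E_4| = 0.306 eV.

0.306 eV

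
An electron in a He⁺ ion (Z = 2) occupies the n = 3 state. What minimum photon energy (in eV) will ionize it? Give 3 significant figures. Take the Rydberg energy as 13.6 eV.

E_n = −13.6 Z²/n² = −54.40/n² eV for Z = 2.
E_3 = −54.40/9 = −6.04 eV, so ionization (to E = 0) requires 6.04 eV.

6.04 eV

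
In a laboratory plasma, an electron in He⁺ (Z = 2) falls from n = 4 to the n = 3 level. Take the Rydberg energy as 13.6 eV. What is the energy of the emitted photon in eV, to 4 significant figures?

2.644 eV

The Bohr energies scale as Z², so for Z = 2: E_n = −54.40/n² eV.
E_4 = −54.40/16 = −3.400 eV and E_3 = −54.40/9 = −6.044 eV.
The photon energy is |E_4 − E_3| = 2.644 eV.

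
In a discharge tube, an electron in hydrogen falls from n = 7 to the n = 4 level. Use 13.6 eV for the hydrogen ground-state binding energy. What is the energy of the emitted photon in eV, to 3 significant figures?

E_7 = −13.60/49 = −0.2776 eV and E_4 = −13.60/16 = −0.8500 eV.
The photon energy is |E_7 − E_4| = 0.572 eV.

0.572 eV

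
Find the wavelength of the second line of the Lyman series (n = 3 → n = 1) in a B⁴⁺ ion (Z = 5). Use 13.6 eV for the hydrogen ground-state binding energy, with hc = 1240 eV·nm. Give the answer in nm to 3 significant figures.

The Lyman series terminates on n_f = 1; the second line has n_i = 1+2 = 3.
ΔE = 340.0 × (1/1² − 1/3²) = 302.2 eV.
λ = 1240 / 302.2 = 4.10 nm.

4.10 nm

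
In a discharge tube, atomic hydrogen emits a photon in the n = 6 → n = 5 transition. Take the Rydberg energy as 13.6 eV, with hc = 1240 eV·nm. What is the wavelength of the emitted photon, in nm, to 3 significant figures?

ΔE = 13.60 × (1/5² − 1/6²) = 13.60 × 0.01222 = 0.1662 eV.
λ = hc/ΔE = 1240 / 0.1662 = 7460 nm.
This line belongs to the Pfund series.

7460 nm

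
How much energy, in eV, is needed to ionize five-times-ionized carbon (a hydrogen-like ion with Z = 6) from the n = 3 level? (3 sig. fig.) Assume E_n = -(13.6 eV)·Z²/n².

E_n = −13.6 Z²/n² = −489.6/n² eV for Z = 6.
E_3 = −489.6/9 = −54.4 eV, so ionization (to E = 0) requires 54.4 eV.

54.4 eV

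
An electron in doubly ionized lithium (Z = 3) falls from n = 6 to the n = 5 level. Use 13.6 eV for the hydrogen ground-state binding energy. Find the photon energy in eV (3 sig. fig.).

The Bohr energies scale as Z², so for Z = 3: E_n = −122.4/n² eV.
E_6 = −122.4/36 = −3.400 eV and E_5 = −122.4/25 = −4.896 eV.
The photon energy is |E_6 − E_5| = 1.50 eV.

1.50 eV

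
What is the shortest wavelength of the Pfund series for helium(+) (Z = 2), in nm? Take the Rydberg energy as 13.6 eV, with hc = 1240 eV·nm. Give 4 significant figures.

569.9 nm

The Pfund series has lower level n_f = 5; the series limit corresponds to n_i → ∞.
ΔE_max = 13.6 × 4 / 5² = 2.176 eV.
λ_min = 1240 / 2.176 = 569.9 nm.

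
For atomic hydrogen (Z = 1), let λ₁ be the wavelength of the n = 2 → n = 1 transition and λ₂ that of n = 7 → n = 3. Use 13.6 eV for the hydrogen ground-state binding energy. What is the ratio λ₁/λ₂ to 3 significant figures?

0.121

λ ∝ 1/ΔE ∝ 1/(1/n_f² − 1/n_i²), and the Z² and hc factors cancel in the ratio.
λ₁/λ₂ = (1/3² − 1/7²)/(1/1² − 1/2²) = 0.09070/0.7500 = 0.121.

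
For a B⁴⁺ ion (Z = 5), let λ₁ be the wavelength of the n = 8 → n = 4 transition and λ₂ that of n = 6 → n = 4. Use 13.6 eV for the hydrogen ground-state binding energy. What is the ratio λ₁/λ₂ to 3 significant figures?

λ ∝ 1/ΔE ∝ 1/(1/n_f² − 1/n_i²), and the Z² and hc factors cancel in the ratio.
λ₁/λ₂ = (1/4² − 1/6²)/(1/4² − 1/8²) = 0.03472/0.04688 = 0.741.

0.741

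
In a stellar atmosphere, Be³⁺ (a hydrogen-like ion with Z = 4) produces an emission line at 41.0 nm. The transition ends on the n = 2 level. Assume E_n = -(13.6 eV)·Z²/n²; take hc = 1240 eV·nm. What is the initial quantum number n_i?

n_i = 3

The photon energy is ΔE = hc/λ = 1240 / 41.0 = 30.24 eV.
With Z = 4, ΔE = 217.6 × (1/n_f² − 1/n_i²), so 1/n_f² − 1/n_i² = 0.1390.
With n_f = 2: 1/n_i² = 1/4 − 0.1390 = 0.1110, so n_i ≈ 3.00.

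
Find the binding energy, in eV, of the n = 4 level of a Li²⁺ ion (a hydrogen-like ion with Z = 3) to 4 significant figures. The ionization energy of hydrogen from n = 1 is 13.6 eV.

E_n = −13.6 Z²/n² = −122.4/n² eV for Z = 3.
E_4 = −122.4/16 = −7.650 eV, so ionization (to E = 0) requires 7.650 eV.

7.650 eV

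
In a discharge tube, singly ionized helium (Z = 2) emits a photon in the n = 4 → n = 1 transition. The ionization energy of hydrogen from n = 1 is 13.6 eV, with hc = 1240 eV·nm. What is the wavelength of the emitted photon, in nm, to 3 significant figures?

24.3 nm

For Z = 2 the level energies scale as Z², so the effective Rydberg energy is 13.6 × 4 = 54.40 eV.
ΔE = 54.40 × (1/1² − 1/4²) = 54.40 × 0.9375 = 51.00 eV.
λ = hc/ΔE = 1240 / 51.00 = 24.3 nm.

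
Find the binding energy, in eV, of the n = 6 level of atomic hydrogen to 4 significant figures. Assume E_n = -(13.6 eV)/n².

0.3778 eV

E_6 = −13.60/36 = −0.3778 eV, so ionization (to E = 0) requires 0.3778 eV.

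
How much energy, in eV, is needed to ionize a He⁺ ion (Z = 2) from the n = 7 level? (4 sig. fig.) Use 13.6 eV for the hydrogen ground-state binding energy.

1.110 eV

E_n = −13.6 Z²/n² = −54.40/n² eV for Z = 2.
E_7 = −54.40/49 = −1.110 eV, so ionization (to E = 0) requires 1.110 eV.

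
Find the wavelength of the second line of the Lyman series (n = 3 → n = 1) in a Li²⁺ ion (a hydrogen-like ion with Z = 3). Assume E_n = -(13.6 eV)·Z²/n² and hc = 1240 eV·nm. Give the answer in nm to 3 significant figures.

The Lyman series terminates on n_f = 1; the second line has n_i = 1+2 = 3.
ΔE = 122.4 × (1/1² − 1/3²) = 108.8 eV.
λ = 1240 / 108.8 = 11.4 nm.

11.4 nm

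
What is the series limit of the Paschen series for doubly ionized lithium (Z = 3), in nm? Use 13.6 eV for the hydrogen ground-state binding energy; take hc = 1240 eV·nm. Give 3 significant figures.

91.2 nm

The Paschen series has lower level n_f = 3; the series limit corresponds to n_i → ∞.
ΔE_max = 13.6 × 9 / 3² = 13.60 eV.
λ_min = 1240 / 13.60 = 91.2 nm.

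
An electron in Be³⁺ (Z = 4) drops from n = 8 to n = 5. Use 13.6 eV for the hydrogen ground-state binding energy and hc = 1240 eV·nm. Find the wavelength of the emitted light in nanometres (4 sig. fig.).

233.8 nm

For Z = 4 the level energies scale as Z², so the effective Rydberg energy is 13.6 × 16 = 217.6 eV.
ΔE = 217.6 × (1/5² − 1/8²) = 217.6 × 0.02438 = 5.304 eV.
λ = hc/ΔE = 1240 / 5.304 = 233.8 nm.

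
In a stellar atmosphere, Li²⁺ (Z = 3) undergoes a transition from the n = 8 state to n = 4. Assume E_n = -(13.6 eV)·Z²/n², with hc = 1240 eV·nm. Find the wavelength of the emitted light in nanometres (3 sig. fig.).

For Z = 3 the level energies scale as Z², so the effective Rydberg energy is 13.6 × 9 = 122.4 eV.
ΔE = 122.4 × (1/4² − 1/8²) = 122.4 × 0.04688 = 5.738 eV.
λ = hc/ΔE = 1240 / 5.738 = 216 nm.

216 nm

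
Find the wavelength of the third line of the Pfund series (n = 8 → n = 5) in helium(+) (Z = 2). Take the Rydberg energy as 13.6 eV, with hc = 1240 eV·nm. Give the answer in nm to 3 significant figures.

The Pfund series terminates on n_f = 5; the third line has n_i = 5+3 = 8.
ΔE = 54.40 × (1/5² − 1/8²) = 1.326 eV.
λ = 1240 / 1.326 = 935 nm.

935 nm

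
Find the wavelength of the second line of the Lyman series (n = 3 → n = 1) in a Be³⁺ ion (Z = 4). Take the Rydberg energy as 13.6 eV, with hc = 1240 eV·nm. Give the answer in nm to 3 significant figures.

6.41 nm

The Lyman series terminates on n_f = 1; the second line has n_i = 1+2 = 3.
ΔE = 217.6 × (1/1² − 1/3²) = 193.4 eV.
λ = 1240 / 193.4 = 6.41 nm.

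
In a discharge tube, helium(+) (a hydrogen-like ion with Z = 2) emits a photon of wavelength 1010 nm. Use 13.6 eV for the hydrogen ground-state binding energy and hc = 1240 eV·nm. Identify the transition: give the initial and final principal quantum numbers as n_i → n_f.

The photon energy is ΔE = hc/λ = 1240 / 1010 = 1.228 eV.
With Z = 2, ΔE = 54.40 × (1/n_f² − 1/n_i²), so 1/n_f² − 1/n_i² = 0.02257.
Trying n_f = 4 gives 1/n_i² = 0.03993, i.e. n_i ≈ 5; this pair matches.

n_i = 5, n_f = 4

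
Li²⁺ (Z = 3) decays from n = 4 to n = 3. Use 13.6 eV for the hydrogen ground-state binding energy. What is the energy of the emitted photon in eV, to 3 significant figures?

The Bohr energies scale as Z², so for Z = 3: E_n = −122.4/n² eV.
E_4 = −122.4/16 = −7.650 eV and E_3 = −122.4/9 = −13.60 eV.
The photon energy is |E_4 − E_3| = 5.95 eV.

5.95 eV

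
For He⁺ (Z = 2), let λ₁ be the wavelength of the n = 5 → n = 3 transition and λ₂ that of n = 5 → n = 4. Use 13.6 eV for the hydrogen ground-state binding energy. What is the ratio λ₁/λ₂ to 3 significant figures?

0.316

λ ∝ 1/ΔE ∝ 1/(1/n_f² − 1/n_i²), and the Z² and hc factors cancel in the ratio.
λ₁/λ₂ = (1/4² − 1/5²)/(1/3² − 1/5²) = 0.02250/0.07111 = 0.316.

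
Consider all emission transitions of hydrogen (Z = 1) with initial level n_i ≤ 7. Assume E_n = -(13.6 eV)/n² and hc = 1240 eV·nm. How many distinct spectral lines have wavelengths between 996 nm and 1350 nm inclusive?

3

Enumerate all n_i → n_f pairs with 1 ≤ n_f < n_i ≤ 7 and compute λ = 1240 / [13.6·1·(1/n_f² − 1/n_i²)].
Lines falling in [996, 1350] nm: 7→3 (1005 nm), 6→3 (1094 nm), 5→3 (1282 nm).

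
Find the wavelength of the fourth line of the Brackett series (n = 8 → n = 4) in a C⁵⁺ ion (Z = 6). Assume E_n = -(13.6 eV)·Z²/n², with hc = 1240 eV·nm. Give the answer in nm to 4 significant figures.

54.03 nm

The Brackett series terminates on n_f = 4; the fourth line has n_i = 4+4 = 8.
ΔE = 489.6 × (1/4² − 1/8²) = 22.95 eV.
λ = 1240 / 22.95 = 54.03 nm.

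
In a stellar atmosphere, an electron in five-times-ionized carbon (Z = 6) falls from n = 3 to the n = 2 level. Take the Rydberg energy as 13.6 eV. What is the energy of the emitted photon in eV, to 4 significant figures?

68.00 eV

The Bohr energies scale as Z², so for Z = 6: E_n = −489.6/n² eV.
E_3 = −489.6/9 = −54.40 eV and E_2 = −489.6/4 = −122.4 eV.
The photon energy is |E_3 − E_2| = 68.00 eV.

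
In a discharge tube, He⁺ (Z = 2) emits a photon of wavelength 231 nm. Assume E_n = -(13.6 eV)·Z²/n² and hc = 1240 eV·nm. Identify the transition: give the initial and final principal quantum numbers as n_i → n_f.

n_i = 9, n_f = 3

The photon energy is ΔE = hc/λ = 1240 / 231 = 5.368 eV.
With Z = 2, ΔE = 54.40 × (1/n_f² − 1/n_i²), so 1/n_f² − 1/n_i² = 0.09868.
Trying n_f = 3 gives 1/n_i² = 0.01244, i.e. n_i ≈ 9; this pair matches.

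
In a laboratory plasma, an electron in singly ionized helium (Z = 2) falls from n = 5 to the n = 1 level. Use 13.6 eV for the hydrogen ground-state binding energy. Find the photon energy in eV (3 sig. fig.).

The Bohr energies scale as Z², so for Z = 2: E_n = −54.40/n² eV.
E_5 = −54.40/25 = −2.176 eV and E_1 = −54.40/1 = −54.40 eV.
The photon energy is |E_5 − E_1| = 52.2 eV.

52.2 eV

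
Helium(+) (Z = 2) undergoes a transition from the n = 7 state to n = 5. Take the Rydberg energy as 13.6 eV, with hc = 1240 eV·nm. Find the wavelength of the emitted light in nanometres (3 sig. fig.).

For Z = 2 the level energies scale as Z², so the effective Rydberg energy is 13.6 × 4 = 54.40 eV.
ΔE = 54.40 × (1/5² − 1/7²) = 54.40 × 0.01959 = 1.066 eV.
λ = hc/ΔE = 1240 / 1.066 = 1160 nm.

1160 nm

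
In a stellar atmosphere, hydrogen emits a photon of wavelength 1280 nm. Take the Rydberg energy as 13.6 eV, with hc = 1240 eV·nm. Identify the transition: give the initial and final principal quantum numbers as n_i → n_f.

The photon energy is ΔE = hc/λ = 1240 / 1280 = 0.9688 eV.
With Z = 1, ΔE = 13.60 × (1/n_f² − 1/n_i²), so 1/n_f² − 1/n_i² = 0.07123.
Trying n_f = 3 gives 1/n_i² = 0.03988, i.e. n_i ≈ 5; this pair matches.

n_i = 5, n_f = 3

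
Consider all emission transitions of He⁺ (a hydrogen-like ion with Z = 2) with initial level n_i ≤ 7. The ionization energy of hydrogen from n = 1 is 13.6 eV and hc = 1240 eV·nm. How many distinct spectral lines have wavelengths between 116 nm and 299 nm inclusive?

Enumerate all n_i → n_f pairs with 1 ≤ n_f < n_i ≤ 7 and compute λ = 1240 / [13.6·4·(1/n_f² − 1/n_i²)].
Lines falling in [116, 299] nm: 4→2 (121.6 nm), 3→2 (164.1 nm), 7→3 (251.3 nm), 6→3 (273.5 nm).

4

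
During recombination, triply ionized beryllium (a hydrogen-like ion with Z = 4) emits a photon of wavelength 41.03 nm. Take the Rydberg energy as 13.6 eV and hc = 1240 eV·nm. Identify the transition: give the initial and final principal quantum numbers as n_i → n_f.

n_i = 3, n_f = 2

The photon energy is ΔE = hc/λ = 1240 / 41.03 = 30.22 eV.
With Z = 4, ΔE = 217.6 × (1/n_f² − 1/n_i²), so 1/n_f² − 1/n_i² = 0.1389.
Trying n_f = 2 gives 1/n_i² = 0.1111, i.e. n_i ≈ 3; this pair matches.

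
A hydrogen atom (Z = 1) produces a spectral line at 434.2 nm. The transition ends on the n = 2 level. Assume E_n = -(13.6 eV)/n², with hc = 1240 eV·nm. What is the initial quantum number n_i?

The photon energy is ΔE = hc/λ = 1240 / 434.2 = 2.856 eV.
With Z = 1, ΔE = 13.60 × (1/n_f² − 1/n_i²), so 1/n_f² − 1/n_i² = 0.2100.
With n_f = 2: 1/n_i² = 1/4 − 0.2100 = 0.04001, so n_i ≈ 5.00.

n_i = 5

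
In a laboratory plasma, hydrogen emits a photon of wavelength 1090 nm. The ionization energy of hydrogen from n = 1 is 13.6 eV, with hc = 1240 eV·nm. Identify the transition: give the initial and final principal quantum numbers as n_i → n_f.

n_i = 6, n_f = 3

The photon energy is ΔE = hc/λ = 1240 / 1090 = 1.138 eV.
With Z = 1, ΔE = 13.60 × (1/n_f² − 1/n_i²), so 1/n_f² − 1/n_i² = 0.08365.
Trying n_f = 3 gives 1/n_i² = 0.02746, i.e. n_i ≈ 6; this pair matches.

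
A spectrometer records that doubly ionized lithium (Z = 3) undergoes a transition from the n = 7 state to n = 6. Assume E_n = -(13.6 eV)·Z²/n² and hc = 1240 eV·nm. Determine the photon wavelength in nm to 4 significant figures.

1375 nm

For Z = 3 the level energies scale as Z², so the effective Rydberg energy is 13.6 × 9 = 122.4 eV.
ΔE = 122.4 × (1/6² − 1/7²) = 122.4 × 0.007370 = 0.9020 eV.
λ = hc/ΔE = 1240 / 0.9020 = 1375 nm.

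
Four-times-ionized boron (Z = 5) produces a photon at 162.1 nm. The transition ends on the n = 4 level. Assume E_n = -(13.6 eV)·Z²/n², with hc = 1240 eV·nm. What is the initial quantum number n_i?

n_i = 5

The photon energy is ΔE = hc/λ = 1240 / 162.1 = 7.650 eV.
With Z = 5, ΔE = 340.0 × (1/n_f² − 1/n_i²), so 1/n_f² − 1/n_i² = 0.02250.
With n_f = 4: 1/n_i² = 1/16 − 0.02250 = 0.04000, so n_i ≈ 5.00.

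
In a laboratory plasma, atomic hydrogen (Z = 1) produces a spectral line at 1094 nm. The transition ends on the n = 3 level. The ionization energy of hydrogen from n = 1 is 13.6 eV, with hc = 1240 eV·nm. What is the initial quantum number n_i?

n_i = 6

The photon energy is ΔE = hc/λ = 1240 / 1094 = 1.133 eV.
With Z = 1, ΔE = 13.60 × (1/n_f² − 1/n_i²), so 1/n_f² − 1/n_i² = 0.08334.
With n_f = 3: 1/n_i² = 1/9 − 0.08334 = 0.02777, so n_i ≈ 6.00.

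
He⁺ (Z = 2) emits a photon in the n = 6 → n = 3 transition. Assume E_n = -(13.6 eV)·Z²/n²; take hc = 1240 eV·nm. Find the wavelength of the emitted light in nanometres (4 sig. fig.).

For Z = 2 the level energies scale as Z², so the effective Rydberg energy is 13.6 × 4 = 54.40 eV.
ΔE = 54.40 × (1/3² − 1/6²) = 54.40 × 0.08333 = 4.533 eV.
λ = hc/ΔE = 1240 / 4.533 = 273.5 nm.

273.5 nm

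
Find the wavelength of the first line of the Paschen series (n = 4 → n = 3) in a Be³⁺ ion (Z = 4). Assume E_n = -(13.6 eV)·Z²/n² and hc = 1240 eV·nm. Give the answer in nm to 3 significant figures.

The Paschen series terminates on n_f = 3; the first line has n_i = 3+1 = 4.
ΔE = 217.6 × (1/3² − 1/4²) = 10.58 eV.
λ = 1240 / 10.58 = 117 nm.

117 nm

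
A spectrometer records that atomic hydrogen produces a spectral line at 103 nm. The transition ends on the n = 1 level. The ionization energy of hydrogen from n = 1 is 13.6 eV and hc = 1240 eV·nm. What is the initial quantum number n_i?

n_i = 3

The photon energy is ΔE = hc/λ = 1240 / 103 = 12.04 eV.
With Z = 1, ΔE = 13.60 × (1/n_f² − 1/n_i²), so 1/n_f² − 1/n_i² = 0.8852.
With n_f = 1: 1/n_i² = 1/1 − 0.8852 = 0.1148, so n_i ≈ 2.95.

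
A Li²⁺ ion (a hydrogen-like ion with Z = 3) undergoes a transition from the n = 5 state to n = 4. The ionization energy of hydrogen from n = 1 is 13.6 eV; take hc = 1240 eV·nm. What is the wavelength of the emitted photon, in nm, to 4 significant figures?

For Z = 3 the level energies scale as Z², so the effective Rydberg energy is 13.6 × 9 = 122.4 eV.
ΔE = 122.4 × (1/4² − 1/5²) = 122.4 × 0.02250 = 2.754 eV.
λ = hc/ΔE = 1240 / 2.754 = 450.3 nm.

450.3 nm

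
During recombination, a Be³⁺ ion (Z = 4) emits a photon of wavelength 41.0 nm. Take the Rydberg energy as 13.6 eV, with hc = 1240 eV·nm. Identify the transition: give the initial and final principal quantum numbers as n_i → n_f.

The photon energy is ΔE = hc/λ = 1240 / 41.0 = 30.24 eV.
With Z = 4, ΔE = 217.6 × (1/n_f² − 1/n_i²), so 1/n_f² − 1/n_i² = 0.1390.
Trying n_f = 2 gives 1/n_i² = 0.1110, i.e. n_i ≈ 3; this pair matches.

n_i = 3, n_f = 2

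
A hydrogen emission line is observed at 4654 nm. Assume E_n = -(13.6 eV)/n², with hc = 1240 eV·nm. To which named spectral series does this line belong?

Pfund

ΔE = 1240/4654 = 0.2664 eV.
This matches 13.6 × (1/5² − 1/7²), so n_f = 5: the Pfund series.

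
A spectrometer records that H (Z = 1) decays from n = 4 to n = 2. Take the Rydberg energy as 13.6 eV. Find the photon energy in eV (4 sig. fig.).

2.550 eV

E_4 = −13.60/16 = −0.8500 eV and E_2 = −13.60/4 = −3.400 eV.
The photon energy is |E_4 − E_2| = 2.550 eV.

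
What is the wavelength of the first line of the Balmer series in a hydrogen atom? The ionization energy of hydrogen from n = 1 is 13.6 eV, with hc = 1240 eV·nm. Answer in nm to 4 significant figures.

The Balmer series terminates on n_f = 2; the first line has n_i = 2+1 = 3.
ΔE = 13.60 × (1/2² − 1/3²) = 1.889 eV.
λ = 1240 / 1.889 = 656.5 nm.

656.5 nm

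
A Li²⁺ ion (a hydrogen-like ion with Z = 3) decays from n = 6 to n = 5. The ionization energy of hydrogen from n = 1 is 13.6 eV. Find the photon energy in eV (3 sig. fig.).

1.50 eV

The Bohr energies scale as Z², so for Z = 3: E_n = −122.4/n² eV.
E_6 = −122.4/36 = −3.400 eV and E_5 = −122.4/25 = −4.896 eV.
The photon energy is |E_6 − E_5| = 1.50 eV.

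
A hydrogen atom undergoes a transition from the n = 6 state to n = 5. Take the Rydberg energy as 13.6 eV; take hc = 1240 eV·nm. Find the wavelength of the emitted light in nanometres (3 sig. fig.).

7460 nm

ΔE = 13.60 × (1/5² − 1/6²) = 13.60 × 0.01222 = 0.1662 eV.
λ = hc/ΔE = 1240 / 0.1662 = 7460 nm.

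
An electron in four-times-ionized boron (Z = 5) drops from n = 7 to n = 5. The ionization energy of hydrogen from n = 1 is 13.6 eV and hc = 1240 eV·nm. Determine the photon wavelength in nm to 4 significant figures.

186.2 nm

For Z = 5 the level energies scale as Z², so the effective Rydberg energy is 13.6 × 25 = 340.0 eV.
ΔE = 340.0 × (1/5² − 1/7²) = 340.0 × 0.01959 = 6.661 eV.
λ = hc/ΔE = 1240 / 6.661 = 186.2 nm.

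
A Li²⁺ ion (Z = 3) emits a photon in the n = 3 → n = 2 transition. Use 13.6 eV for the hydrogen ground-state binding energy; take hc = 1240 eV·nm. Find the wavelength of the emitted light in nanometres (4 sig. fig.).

72.94 nm

For Z = 3 the level energies scale as Z², so the effective Rydberg energy is 13.6 × 9 = 122.4 eV.
ΔE = 122.4 × (1/2² − 1/3²) = 122.4 × 0.1389 = 17.00 eV.
λ = hc/ΔE = 1240 / 17.00 = 72.94 nm.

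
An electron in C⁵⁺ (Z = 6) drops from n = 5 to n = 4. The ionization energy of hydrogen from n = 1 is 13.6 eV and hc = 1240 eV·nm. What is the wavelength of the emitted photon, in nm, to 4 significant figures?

For Z = 6 the level energies scale as Z², so the effective Rydberg energy is 13.6 × 36 = 489.6 eV.
ΔE = 489.6 × (1/4² − 1/5²) = 489.6 × 0.02250 = 11.02 eV.
λ = hc/ΔE = 1240 / 11.02 = 112.6 nm.

112.6 nm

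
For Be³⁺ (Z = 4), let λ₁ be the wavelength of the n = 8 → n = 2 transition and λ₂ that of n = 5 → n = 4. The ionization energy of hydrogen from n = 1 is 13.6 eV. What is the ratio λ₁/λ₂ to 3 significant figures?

0.0960

λ ∝ 1/ΔE ∝ 1/(1/n_f² − 1/n_i²), and the Z² and hc factors cancel in the ratio.
λ₁/λ₂ = (1/4² − 1/5²)/(1/2² − 1/8²) = 0.02250/0.2344 = 0.0960.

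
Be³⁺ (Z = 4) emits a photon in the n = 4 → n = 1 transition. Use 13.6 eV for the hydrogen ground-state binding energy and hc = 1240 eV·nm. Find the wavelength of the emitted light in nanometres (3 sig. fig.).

6.08 nm

For Z = 4 the level energies scale as Z², so the effective Rydberg energy is 13.6 × 16 = 217.6 eV.
ΔE = 217.6 × (1/1² − 1/4²) = 217.6 × 0.9375 = 204.0 eV.
λ = hc/ΔE = 1240 / 204.0 = 6.08 nm.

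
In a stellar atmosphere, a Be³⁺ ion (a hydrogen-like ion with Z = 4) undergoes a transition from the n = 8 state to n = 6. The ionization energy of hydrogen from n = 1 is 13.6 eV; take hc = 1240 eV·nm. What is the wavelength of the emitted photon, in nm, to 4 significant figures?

468.9 nm

For Z = 4 the level energies scale as Z², so the effective Rydberg energy is 13.6 × 16 = 217.6 eV.
ΔE = 217.6 × (1/6² − 1/8²) = 217.6 × 0.01215 = 2.644 eV.
λ = hc/ΔE = 1240 / 2.644 = 468.9 nm.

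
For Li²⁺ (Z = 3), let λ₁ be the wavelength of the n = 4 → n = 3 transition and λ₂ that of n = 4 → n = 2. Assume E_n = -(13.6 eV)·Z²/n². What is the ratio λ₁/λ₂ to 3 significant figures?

3.86

λ ∝ 1/ΔE ∝ 1/(1/n_f² − 1/n_i²), and the Z² and hc factors cancel in the ratio.
λ₁/λ₂ = (1/2² − 1/4²)/(1/3² − 1/4²) = 0.1875/0.04861 = 3.86.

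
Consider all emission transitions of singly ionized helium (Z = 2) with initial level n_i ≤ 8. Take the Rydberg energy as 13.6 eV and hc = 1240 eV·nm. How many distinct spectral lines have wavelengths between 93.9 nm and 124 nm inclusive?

5

Enumerate all n_i → n_f pairs with 1 ≤ n_f < n_i ≤ 8 and compute λ = 1240 / [13.6·4·(1/n_f² − 1/n_i²)].
Lines falling in [93.9, 124] nm: 8→2 (97.25 nm), 7→2 (99.28 nm), 6→2 (102.6 nm), 5→2 (108.5 nm), 4→2 (121.6 nm).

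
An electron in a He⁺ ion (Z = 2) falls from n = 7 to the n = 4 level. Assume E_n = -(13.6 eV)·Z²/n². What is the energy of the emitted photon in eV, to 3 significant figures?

The Bohr energies scale as Z², so for Z = 2: E_n = −54.40/n² eV.
E_7 = −54.40/49 = −1.110 eV and E_4 = −54.40/16 = −3.400 eV.
The photon energy is |E_7 − E_4| = 2.29 eV.

2.29 eV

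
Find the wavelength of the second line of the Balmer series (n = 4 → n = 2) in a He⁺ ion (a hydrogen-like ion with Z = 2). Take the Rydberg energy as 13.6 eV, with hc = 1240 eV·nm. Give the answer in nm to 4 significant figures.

The Balmer series terminates on n_f = 2; the second line has n_i = 2+2 = 4.
ΔE = 54.40 × (1/2² − 1/4²) = 10.20 eV.
λ = 1240 / 10.20 = 121.6 nm.

121.6 nm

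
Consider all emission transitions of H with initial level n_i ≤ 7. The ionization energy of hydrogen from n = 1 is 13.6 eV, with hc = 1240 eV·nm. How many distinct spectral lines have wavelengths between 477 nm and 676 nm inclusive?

2

Enumerate all n_i → n_f pairs with 1 ≤ n_f < n_i ≤ 7 and compute λ = 1240 / [13.6·1·(1/n_f² − 1/n_i²)].
Lines falling in [477, 676] nm: 4→2 (486.3 nm), 3→2 (656.5 nm).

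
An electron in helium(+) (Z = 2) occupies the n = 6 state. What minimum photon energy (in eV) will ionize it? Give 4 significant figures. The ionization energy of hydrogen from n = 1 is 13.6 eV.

E_n = −13.6 Z²/n² = −54.40/n² eV for Z = 2.
E_6 = −54.40/36 = −1.511 eV, so ionization (to E = 0) requires 1.511 eV.

1.511 eV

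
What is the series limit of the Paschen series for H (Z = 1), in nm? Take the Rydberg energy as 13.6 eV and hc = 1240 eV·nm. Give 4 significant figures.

820.6 nm

The Paschen series has lower level n_f = 3; the series limit corresponds to n_i → ∞.
ΔE_max = 13.6 × 1 / 3² = 1.511 eV.
λ_min = 1240 / 1.511 = 820.6 nm.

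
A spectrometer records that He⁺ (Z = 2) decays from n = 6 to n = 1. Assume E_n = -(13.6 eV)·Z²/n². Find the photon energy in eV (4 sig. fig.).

52.89 eV

The Bohr energies scale as Z², so for Z = 2: E_n = −54.40/n² eV.
E_6 = −54.40/36 = −1.511 eV and E_1 = −54.40/1 = −54.40 eV.
The photon energy is |E_6 − E_1| = 52.89 eV.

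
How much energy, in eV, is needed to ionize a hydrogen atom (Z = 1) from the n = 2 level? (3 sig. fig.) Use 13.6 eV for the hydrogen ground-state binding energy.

E_2 = −13.60/4 = −3.40 eV, so ionization (to E = 0) requires 3.40 eV.

3.40 eV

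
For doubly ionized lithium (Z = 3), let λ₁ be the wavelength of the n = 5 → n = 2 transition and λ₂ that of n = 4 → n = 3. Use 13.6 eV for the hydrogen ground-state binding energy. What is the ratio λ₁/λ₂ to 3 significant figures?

0.231

λ ∝ 1/ΔE ∝ 1/(1/n_f² − 1/n_i²), and the Z² and hc factors cancel in the ratio.
λ₁/λ₂ = (1/3² − 1/4²)/(1/2² − 1/5²) = 0.04861/0.2100 = 0.231.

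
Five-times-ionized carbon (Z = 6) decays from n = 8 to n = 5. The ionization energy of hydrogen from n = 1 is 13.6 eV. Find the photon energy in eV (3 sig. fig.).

11.9 eV

The Bohr energies scale as Z², so for Z = 6: E_n = −489.6/n² eV.
E_8 = −489.6/64 = −7.650 eV and E_5 = −489.6/25 = −19.58 eV.
The photon energy is |E_8 − E_5| = 11.9 eV.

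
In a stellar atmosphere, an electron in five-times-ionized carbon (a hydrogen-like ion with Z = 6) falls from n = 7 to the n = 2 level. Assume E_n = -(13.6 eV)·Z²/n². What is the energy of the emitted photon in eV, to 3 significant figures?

The Bohr energies scale as Z², so for Z = 6: E_n = −489.6/n² eV.
E_7 = −489.6/49 = −9.992 eV and E_2 = −489.6/4 = −122.4 eV.
The photon energy is |E_7 − E_2| = 112 eV.

112 eV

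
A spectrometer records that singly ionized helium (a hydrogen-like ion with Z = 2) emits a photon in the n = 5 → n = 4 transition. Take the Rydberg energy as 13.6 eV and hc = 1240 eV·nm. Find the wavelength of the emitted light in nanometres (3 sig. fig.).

For Z = 2 the level energies scale as Z², so the effective Rydberg energy is 13.6 × 4 = 54.40 eV.
ΔE = 54.40 × (1/4² − 1/5²) = 54.40 × 0.02250 = 1.224 eV.
λ = hc/ΔE = 1240 / 1.224 = 1010 nm.

1010 nm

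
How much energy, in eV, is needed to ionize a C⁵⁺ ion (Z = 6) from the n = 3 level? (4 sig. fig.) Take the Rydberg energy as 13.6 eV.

E_n = −13.6 Z²/n² = −489.6/n² eV for Z = 6.
E_3 = −489.6/9 = −54.40 eV, so ionization (to E = 0) requires 54.40 eV.

54.40 eV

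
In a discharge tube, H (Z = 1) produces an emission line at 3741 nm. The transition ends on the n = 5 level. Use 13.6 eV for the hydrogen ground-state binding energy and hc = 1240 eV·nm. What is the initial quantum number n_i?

n_i = 8

The photon energy is ΔE = hc/λ = 1240 / 3741 = 0.3315 eV.
With Z = 1, ΔE = 13.60 × (1/n_f² − 1/n_i²), so 1/n_f² − 1/n_i² = 0.02437.
With n_f = 5: 1/n_i² = 1/25 − 0.02437 = 0.01563, so n_i ≈ 8.00.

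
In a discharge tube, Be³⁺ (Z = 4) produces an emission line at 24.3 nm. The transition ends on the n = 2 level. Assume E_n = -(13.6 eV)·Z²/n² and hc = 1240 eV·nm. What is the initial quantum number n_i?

The photon energy is ΔE = hc/λ = 1240 / 24.3 = 51.03 eV.
With Z = 4, ΔE = 217.6 × (1/n_f² − 1/n_i²), so 1/n_f² − 1/n_i² = 0.2345.
With n_f = 2: 1/n_i² = 1/4 − 0.2345 = 0.01549, so n_i ≈ 8.03.

n_i = 8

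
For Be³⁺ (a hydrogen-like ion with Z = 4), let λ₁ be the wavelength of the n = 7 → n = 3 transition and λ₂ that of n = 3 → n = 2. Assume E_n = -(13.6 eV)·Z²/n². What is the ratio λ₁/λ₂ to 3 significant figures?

1.53

λ ∝ 1/ΔE ∝ 1/(1/n_f² − 1/n_i²), and the Z² and hc factors cancel in the ratio.
λ₁/λ₂ = (1/2² − 1/3²)/(1/3² − 1/7²) = 0.1389/0.09070 = 1.53.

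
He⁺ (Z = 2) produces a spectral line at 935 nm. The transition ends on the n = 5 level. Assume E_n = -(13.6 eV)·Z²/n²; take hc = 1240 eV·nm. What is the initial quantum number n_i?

n_i = 8

The photon energy is ΔE = hc/λ = 1240 / 935 = 1.326 eV.
With Z = 2, ΔE = 54.40 × (1/n_f² − 1/n_i²), so 1/n_f² − 1/n_i² = 0.02438.
With n_f = 5: 1/n_i² = 1/25 − 0.02438 = 0.01562, so n_i ≈ 8.00.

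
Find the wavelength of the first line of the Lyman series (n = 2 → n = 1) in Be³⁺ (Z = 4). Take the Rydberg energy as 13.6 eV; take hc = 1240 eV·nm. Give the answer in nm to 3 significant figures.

The Lyman series terminates on n_f = 1; the first line has n_i = 1+1 = 2.
ΔE = 217.6 × (1/1² − 1/2²) = 163.2 eV.
λ = 1240 / 163.2 = 7.60 nm.

7.60 nm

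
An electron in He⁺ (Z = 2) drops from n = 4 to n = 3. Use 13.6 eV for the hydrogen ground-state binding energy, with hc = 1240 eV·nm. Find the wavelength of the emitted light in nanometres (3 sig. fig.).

For Z = 2 the level energies scale as Z², so the effective Rydberg energy is 13.6 × 4 = 54.40 eV.
ΔE = 54.40 × (1/3² − 1/4²) = 54.40 × 0.04861 = 2.644 eV.
λ = hc/ΔE = 1240 / 2.644 = 469 nm.

469 nm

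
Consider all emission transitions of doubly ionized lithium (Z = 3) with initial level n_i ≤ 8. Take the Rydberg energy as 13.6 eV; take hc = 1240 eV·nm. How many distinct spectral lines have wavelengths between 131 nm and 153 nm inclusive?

Enumerate all n_i → n_f pairs with 1 ≤ n_f < n_i ≤ 8 and compute λ = 1240 / [13.6·9·(1/n_f² − 1/n_i²)].
Lines falling in [131, 153] nm: 5→3 (142.5 nm).

1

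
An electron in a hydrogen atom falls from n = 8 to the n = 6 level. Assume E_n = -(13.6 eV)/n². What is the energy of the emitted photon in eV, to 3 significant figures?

0.165 eV

E_8 = −13.60/64 = −0.2125 eV and E_6 = −13.60/36 = −0.3778 eV.
The photon energy is |E_8 − E_6| = 0.165 eV.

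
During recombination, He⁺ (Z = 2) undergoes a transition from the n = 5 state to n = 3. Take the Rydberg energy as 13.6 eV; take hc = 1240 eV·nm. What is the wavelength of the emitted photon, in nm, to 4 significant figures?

For Z = 2 the level energies scale as Z², so the effective Rydberg energy is 13.6 × 4 = 54.40 eV.
ΔE = 54.40 × (1/3² − 1/5²) = 54.40 × 0.07111 = 3.868 eV.
λ = hc/ΔE = 1240 / 3.868 = 320.5 nm.

320.5 nm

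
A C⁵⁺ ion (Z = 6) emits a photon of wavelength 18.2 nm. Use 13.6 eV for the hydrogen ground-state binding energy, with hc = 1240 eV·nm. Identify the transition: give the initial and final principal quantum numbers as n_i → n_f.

n_i = 3, n_f = 2

The photon energy is ΔE = hc/λ = 1240 / 18.2 = 68.13 eV.
With Z = 6, ΔE = 489.6 × (1/n_f² − 1/n_i²), so 1/n_f² − 1/n_i² = 0.1392.
Trying n_f = 2 gives 1/n_i² = 0.1108, i.e. n_i ≈ 3; this pair matches.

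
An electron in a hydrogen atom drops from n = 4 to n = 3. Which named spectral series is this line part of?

Paschen

The series is set by the lower level: n_f = 3 is the Paschen series.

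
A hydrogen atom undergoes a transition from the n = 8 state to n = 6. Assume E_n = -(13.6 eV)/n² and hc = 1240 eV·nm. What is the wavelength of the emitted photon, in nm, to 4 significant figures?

ΔE = 13.60 × (1/6² − 1/8²) = 13.60 × 0.01215 = 0.1653 eV.
λ = hc/ΔE = 1240 / 0.1653 = 7503 nm.

7503 nm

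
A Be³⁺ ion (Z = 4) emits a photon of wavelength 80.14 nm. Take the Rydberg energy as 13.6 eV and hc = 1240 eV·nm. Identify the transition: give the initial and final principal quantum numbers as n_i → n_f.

The photon energy is ΔE = hc/λ = 1240 / 80.14 = 15.47 eV.
With Z = 4, ΔE = 217.6 × (1/n_f² − 1/n_i²), so 1/n_f² − 1/n_i² = 0.07111.
Trying n_f = 3 gives 1/n_i² = 0.04000, i.e. n_i ≈ 5; this pair matches.

n_i = 5, n_f = 3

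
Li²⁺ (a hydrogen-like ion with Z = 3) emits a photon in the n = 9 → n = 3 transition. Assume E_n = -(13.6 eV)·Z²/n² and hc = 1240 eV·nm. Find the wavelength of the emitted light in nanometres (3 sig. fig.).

103 nm

For Z = 3 the level energies scale as Z², so the effective Rydberg energy is 13.6 × 9 = 122.4 eV.
ΔE = 122.4 × (1/3² − 1/9²) = 122.4 × 0.09877 = 12.09 eV.
λ = hc/ΔE = 1240 / 12.09 = 103 nm.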